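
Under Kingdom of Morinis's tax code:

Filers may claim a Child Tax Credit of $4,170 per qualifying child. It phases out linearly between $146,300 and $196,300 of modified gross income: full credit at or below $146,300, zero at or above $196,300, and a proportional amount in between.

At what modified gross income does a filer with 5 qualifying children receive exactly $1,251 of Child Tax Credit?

Full credit = 5 × $4,170 = $20,850.
$1,251 is 1,251/20,850 of the full $20,850, so 19,599/20,850 of the $50,000 range has been used: income = $146,300 + $50,000 × 19,599/20,850 = $193,300.

$193,300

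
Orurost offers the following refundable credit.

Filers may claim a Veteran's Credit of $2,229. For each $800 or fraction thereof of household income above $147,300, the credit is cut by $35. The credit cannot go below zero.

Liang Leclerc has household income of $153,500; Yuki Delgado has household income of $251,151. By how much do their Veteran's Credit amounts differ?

Liang ($153,500): Veteran's Credit: income exceeds $147,300 by $6,200, which is 8 full-or-partial $800 increments; reduction = 8 × $35 = $280, leaving $1,949.
Yuki ($251,151): Veteran's Credit: income exceeds $147,300 by $103,851 → 130 increments × $35 = $4,550 ≥ base, so the credit is $0.
Difference: |$1,949 − $0| = $1,949.

$1,949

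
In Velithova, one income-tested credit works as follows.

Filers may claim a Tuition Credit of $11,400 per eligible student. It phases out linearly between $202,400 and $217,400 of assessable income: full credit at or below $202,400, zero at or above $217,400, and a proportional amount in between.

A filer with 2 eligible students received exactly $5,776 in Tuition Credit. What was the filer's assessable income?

Full credit = 2 × $11,400 = $22,800.
$5,776 is 5,776/22,800 of the full $22,800, so 17,024/22,800 of the $15,000 range has been used: income = $202,400 + $15,000 × 17,024/22,800 = $213,600.

$213,600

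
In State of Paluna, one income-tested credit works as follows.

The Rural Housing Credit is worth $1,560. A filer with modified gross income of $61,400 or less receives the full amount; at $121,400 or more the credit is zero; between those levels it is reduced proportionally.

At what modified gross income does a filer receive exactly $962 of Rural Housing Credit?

$962 is 962/1,560 of the full $1,560, so 598/1,560 of the $60,000 range has been used: income = $61,400 + $60,000 × 598/1,560 = $84,400.

$84,400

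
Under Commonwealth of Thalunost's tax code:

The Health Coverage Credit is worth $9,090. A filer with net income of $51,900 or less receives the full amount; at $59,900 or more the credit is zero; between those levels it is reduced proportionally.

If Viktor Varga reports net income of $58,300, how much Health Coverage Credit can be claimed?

Health Coverage Credit: $58,300 is $6,400 into a $8,000 phase-out range, leaving 1,600/8,000 of the credit: $9,090 × 1,600/8,000 = $1,818.

$1,818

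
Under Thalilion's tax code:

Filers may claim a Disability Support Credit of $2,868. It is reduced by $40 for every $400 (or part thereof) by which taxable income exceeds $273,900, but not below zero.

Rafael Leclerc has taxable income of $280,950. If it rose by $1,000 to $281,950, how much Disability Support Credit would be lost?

$120

At $280,950 — income exceeds $273,900 by $7,050, which is 18 full-or-partial $400 increments; reduction = 18 × $40 = $720, leaving $2,148.
At $281,950 — income exceeds $273,900 by $8,050, which is 21 full-or-partial $400 increments; reduction = 21 × $40 = $840, leaving $2,028.
Lost: $2,148 − $2,028 = $120.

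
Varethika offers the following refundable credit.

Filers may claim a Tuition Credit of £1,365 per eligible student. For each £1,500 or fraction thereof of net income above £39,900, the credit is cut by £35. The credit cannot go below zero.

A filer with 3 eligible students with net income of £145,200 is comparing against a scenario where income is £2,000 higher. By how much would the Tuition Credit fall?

£35

At £145,200 — base = 3 × £1,365 = £4,095. income exceeds £39,900 by £105,300, which is 71 full-or-partial £1,500 increments; reduction = 71 × £35 = £2,485, leaving £1,610.
At £147,200 — base = 3 × £1,365 = £4,095. income exceeds £39,900 by £107,300, which is 72 full-or-partial £1,500 increments; reduction = 72 × £35 = £2,520, leaving £1,575.
Lost: £1,610 − £1,575 = £35.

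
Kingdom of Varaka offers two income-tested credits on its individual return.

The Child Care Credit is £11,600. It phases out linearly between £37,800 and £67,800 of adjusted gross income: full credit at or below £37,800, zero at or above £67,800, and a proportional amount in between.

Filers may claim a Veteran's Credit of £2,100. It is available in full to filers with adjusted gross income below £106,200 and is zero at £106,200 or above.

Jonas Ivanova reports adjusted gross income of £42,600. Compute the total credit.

£11,844

Child Care Credit: £42,600 is £4,800 into a £30,000 phase-out range, leaving 25,200/30,000 of the credit: £11,600 × 25,200/30,000 = £9,744.
Veteran's Credit: £42,600 is below the £106,200 cutoff, so the full £2,100 applies.
Total: £9,744 + £2,100 = £11,844.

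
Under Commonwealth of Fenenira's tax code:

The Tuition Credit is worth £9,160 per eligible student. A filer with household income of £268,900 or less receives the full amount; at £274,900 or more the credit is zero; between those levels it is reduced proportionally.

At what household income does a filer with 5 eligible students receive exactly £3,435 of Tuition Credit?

Full credit = 5 × £9,160 = £45,800.
£3,435 is 3,435/45,800 of the full £45,800, so 42,365/45,800 of the £6,000 range has been used: income = £268,900 + £6,000 × 42,365/45,800 = £274,450.

£274,450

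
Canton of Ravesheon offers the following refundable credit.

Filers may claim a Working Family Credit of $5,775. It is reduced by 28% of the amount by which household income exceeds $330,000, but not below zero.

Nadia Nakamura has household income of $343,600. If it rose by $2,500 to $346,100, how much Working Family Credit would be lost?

$700

At $343,600 — 28% of the $13,600 excess over $330,000 is $3,808; credit = $5,775 − $3,808 = $1,967.
At $346,100 — 28% of the $16,100 excess over $330,000 is $4,508; credit = $5,775 − $4,508 = $1,267.
Lost: $1,967 − $1,267 = $700.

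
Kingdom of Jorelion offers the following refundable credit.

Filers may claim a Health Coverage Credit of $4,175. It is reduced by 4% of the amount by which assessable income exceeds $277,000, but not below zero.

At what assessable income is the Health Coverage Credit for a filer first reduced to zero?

$381,375

The credit falls by 4% of each dollar above $277,000, so it reaches zero when the excess is $4,175 / 4% = $104,375: income = $277,000 + $104,375 = $381,375.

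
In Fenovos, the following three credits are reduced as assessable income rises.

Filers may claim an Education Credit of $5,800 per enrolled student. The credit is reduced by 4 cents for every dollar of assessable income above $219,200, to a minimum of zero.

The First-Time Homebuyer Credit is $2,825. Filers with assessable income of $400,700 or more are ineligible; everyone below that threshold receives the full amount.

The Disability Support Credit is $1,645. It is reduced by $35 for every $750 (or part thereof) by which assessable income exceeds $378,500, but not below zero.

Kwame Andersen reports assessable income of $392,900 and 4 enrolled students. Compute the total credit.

$20,022

Education Credit: base = 4 × $5,800 = $23,200. 4% of the $173,700 excess over $219,200 is $6,948; credit = $23,200 − $6,948 = $16,252.
First-Time Homebuyer Credit: $392,900 is below the $400,700 cutoff, so the full $2,825 applies.
Disability Support Credit: income exceeds $378,500 by $14,400, which is 20 full-or-partial $750 increments; reduction = 20 × $35 = $700, leaving $945.
Total: $16,252 + $2,825 + $945 = $20,022.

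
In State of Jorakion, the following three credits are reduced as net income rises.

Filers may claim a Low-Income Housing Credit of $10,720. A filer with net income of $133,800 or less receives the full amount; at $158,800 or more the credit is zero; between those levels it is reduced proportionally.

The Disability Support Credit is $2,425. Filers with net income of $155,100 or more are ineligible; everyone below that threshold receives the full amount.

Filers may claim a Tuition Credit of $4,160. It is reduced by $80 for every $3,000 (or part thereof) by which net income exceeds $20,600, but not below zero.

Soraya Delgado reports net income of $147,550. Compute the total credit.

Low-Income Housing Credit: $147,550 is $13,750 into a $25,000 phase-out range, leaving 11,250/25,000 of the credit: $10,720 × 11,250/25,000 = $4,824.
Disability Support Credit: $147,550 is below the $155,100 cutoff, so the full $2,425 applies.
Tuition Credit: income exceeds $20,600 by $126,950, which is 43 full-or-partial $3,000 increments; reduction = 43 × $80 = $3,440, leaving $720.
Total: $4,824 + $2,425 + $720 = $7,969.

$7,969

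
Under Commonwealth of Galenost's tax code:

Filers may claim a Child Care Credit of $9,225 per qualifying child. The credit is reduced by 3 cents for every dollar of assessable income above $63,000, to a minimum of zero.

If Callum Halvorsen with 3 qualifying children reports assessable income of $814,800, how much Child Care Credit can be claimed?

Child Care Credit: base = 3 × $9,225 = $27,675. 3% of the $751,800 excess over $63,000 is $22,554; credit = $27,675 − $22,554 = $5,121.

$5,121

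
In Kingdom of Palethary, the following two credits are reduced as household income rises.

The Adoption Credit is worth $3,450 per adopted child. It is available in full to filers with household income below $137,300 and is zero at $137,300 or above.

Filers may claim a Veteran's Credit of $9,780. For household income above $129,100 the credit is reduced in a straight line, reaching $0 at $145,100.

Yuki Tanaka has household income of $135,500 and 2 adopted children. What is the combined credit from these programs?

$12,768

Adoption Credit: base = 2 × $3,450 = $6,900. $135,500 is below the $137,300 cutoff, so the full $6,900 applies.
Veteran's Credit: $135,500 is $6,400 into a $16,000 phase-out range, leaving 9,600/16,000 of the credit: $9,780 × 9,600/16,000 = $5,868.
Total: $6,900 + $5,868 = $12,768.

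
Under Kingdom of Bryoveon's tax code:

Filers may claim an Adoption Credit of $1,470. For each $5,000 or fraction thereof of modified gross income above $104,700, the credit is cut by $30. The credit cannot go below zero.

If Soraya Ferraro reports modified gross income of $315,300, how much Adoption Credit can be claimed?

$180

Adoption Credit: income exceeds $104,700 by $210,600, which is 43 full-or-partial $5,000 increments; reduction = 43 × $30 = $1,290, leaving $180.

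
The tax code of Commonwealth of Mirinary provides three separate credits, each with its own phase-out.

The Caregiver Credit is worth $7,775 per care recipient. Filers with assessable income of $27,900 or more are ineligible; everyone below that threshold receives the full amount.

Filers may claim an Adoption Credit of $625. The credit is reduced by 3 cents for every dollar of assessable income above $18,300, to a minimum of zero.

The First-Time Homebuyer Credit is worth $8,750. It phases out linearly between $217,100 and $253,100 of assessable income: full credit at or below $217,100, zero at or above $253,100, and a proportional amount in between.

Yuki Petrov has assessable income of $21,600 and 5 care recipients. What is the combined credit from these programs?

$48,151

Caregiver Credit: base = 5 × $7,775 = $38,875. $21,600 is below the $27,900 cutoff, so the full $38,875 applies.
Adoption Credit: 3% of the $3,300 excess over $18,300 is $99; credit = $625 − $99 = $526.
First-Time Homebuyer Credit: $21,600 is at or below the $217,100 threshold, so the full $8,750 applies.
Total: $38,875 + $526 + $8,750 = $48,151.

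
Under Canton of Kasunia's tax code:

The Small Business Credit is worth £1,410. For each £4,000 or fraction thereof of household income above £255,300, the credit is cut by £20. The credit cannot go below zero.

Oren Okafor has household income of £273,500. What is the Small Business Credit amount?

Small Business Credit: income exceeds £255,300 by £18,200, which is 5 full-or-partial £4,000 increments; reduction = 5 × £20 = £100, leaving £1,310.

£1,310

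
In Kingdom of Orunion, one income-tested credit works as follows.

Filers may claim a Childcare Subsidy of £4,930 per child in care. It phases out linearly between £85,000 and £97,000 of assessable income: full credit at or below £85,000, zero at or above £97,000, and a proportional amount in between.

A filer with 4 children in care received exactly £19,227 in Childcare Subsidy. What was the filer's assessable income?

£85,300

Full credit = 4 × £4,930 = £19,720.
£19,227 is 19,227/19,720 of the full £19,720, so 493/19,720 of the £12,000 range has been used: income = £85,000 + £12,000 × 493/19,720 = £85,300.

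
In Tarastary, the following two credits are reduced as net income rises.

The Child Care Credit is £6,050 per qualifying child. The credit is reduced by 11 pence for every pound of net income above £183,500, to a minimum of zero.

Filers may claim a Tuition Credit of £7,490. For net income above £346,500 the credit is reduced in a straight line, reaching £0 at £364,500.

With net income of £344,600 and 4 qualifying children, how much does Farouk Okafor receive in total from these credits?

£13,969

Child Care Credit: base = 4 × £6,050 = £24,200. 11% of the £161,100 excess over £183,500 is £17,721; credit = £24,200 − £17,721 = £6,479.
Tuition Credit: £344,600 is at or below the £346,500 threshold, so the full £7,490 applies.
Total: £6,479 + £7,490 = £13,969.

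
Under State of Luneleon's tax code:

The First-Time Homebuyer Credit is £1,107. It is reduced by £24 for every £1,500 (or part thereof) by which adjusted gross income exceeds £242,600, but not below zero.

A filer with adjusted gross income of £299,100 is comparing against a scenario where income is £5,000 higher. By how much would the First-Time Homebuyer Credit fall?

At £299,100 — income exceeds £242,600 by £56,500, which is 38 full-or-partial £1,500 increments; reduction = 38 × £24 = £912, leaving £195.
At £304,100 — income exceeds £242,600 by £61,500, which is 41 full-or-partial £1,500 increments; reduction = 41 × £24 = £984, leaving £123.
Lost: £195 − £123 = £72.

£72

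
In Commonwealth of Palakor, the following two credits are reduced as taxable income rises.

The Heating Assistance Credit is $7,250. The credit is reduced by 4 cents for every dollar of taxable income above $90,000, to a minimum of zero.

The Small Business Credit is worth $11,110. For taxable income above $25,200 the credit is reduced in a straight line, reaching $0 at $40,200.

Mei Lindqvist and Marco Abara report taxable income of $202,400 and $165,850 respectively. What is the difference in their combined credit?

$1,462

Mei ($202,400): Heating Assistance Credit: 4% of the $112,400 excess over $90,000 is $4,496; credit = $7,250 − $4,496 = $2,754. Small Business Credit: $202,400 is at or above $40,200, so the credit is $0. total $2,754 + $0 = $2,754
Marco ($165,850): Heating Assistance Credit: 4% of the $75,850 excess over $90,000 is $3,034; credit = $7,250 − $3,034 = $4,216. Small Business Credit: $165,850 is at or above $40,200, so the credit is $0. total $4,216 + $0 = $4,216
Difference: |$2,754 − $4,216| = $1,462.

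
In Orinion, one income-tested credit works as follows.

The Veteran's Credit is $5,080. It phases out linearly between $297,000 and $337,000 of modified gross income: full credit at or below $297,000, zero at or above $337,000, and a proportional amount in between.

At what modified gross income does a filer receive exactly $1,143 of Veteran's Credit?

$328,000

$1,143 is 1,143/5,080 of the full $5,080, so 3,937/5,080 of the $40,000 range has been used: income = $297,000 + $40,000 × 3,937/5,080 = $328,000.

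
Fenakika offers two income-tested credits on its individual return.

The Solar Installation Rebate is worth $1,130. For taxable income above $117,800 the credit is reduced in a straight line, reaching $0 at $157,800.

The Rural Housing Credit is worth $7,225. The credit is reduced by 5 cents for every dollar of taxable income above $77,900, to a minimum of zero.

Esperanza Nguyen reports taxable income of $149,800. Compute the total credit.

Solar Installation Rebate: $149,800 is $32,000 into a $40,000 phase-out range, leaving 8,000/40,000 of the credit: $1,130 × 8,000/40,000 = $226.
Rural Housing Credit: 5% of the $71,900 excess over $77,900 is $3,595; credit = $7,225 − $3,595 = $3,630.
Total: $226 + $3,630 = $3,856.

$3,856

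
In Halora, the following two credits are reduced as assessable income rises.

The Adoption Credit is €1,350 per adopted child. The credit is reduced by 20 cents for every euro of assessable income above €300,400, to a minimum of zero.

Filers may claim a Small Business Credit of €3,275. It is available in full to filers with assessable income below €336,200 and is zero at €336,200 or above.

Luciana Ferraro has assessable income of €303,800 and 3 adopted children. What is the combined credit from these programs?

Adoption Credit: base = 3 × €1,350 = €4,050. 20% of the €3,400 excess over €300,400 is €680; credit = €4,050 − €680 = €3,370.
Small Business Credit: €303,800 is below the €336,200 cutoff, so the full €3,275 applies.
Total: €3,370 + €3,275 = €6,645.

€6,645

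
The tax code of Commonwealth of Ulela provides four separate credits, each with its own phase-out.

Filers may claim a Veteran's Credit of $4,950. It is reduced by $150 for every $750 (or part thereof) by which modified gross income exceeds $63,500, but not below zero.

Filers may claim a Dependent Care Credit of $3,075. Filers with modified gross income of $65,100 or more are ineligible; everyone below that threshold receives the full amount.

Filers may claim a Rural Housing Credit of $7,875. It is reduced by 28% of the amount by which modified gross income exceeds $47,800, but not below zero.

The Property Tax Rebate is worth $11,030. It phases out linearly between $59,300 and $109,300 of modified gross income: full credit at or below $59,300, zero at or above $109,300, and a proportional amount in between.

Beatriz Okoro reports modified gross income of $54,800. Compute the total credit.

$24,970

Veteran's Credit: $54,800 is at or below the $63,500 threshold, so the full $4,950 applies.
Dependent Care Credit: $54,800 is below the $65,100 cutoff, so the full $3,075 applies.
Rural Housing Credit: 28% of the $7,000 excess over $47,800 is $1,960; credit = $7,875 − $1,960 = $5,915.
Property Tax Rebate: $54,800 is at or below the $59,300 threshold, so the full $11,030 applies.
Total: $4,950 + $3,075 + $5,915 + $11,030 = $24,970.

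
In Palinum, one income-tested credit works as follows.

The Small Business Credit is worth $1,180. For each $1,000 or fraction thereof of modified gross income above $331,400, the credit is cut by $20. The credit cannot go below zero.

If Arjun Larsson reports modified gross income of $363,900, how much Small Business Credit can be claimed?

Small Business Credit: income exceeds $331,400 by $32,500, which is 33 full-or-partial $1,000 increments; reduction = 33 × $20 = $660, leaving $520.

$520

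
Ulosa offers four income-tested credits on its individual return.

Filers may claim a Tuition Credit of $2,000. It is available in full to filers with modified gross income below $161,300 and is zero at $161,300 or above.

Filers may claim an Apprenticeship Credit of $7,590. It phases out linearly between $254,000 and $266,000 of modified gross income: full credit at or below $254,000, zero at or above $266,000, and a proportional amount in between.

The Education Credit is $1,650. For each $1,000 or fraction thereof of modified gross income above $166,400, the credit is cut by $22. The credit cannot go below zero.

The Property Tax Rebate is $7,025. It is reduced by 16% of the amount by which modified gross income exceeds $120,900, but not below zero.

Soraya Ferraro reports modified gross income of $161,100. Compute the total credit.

Tuition Credit: $161,100 is below the $161,300 cutoff, so the full $2,000 applies.
Apprenticeship Credit: $161,100 is at or below the $254,000 threshold, so the full $7,590 applies.
Education Credit: $161,100 is at or below the $166,400 threshold, so the full $1,650 applies.
Property Tax Rebate: 16% of the $40,200 excess over $120,900 is $6,432; credit = $7,025 − $6,432 = $593.
Total: $2,000 + $7,590 + $1,650 + $593 = $11,833.

$11,833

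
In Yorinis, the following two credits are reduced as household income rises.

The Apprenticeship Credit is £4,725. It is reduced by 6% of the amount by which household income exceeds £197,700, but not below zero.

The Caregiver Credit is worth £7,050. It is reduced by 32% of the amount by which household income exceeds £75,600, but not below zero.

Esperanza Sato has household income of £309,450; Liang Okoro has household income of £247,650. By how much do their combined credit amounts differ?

£1,728

Esperanza (£309,450): Apprenticeship Credit: 6% of the £111,750 excess over £197,700 is £6,705 ≥ base, so the credit is £0. Caregiver Credit: 32% of the £233,850 excess over £75,600 is £74,832 ≥ base, so the credit is £0. total £0 + £0 = £0
Liang (£247,650): Apprenticeship Credit: 6% of the £49,950 excess over £197,700 is £2,997; credit = £4,725 − £2,997 = £1,728. Caregiver Credit: 32% of the £172,050 excess over £75,600 is £55,056 ≥ base, so the credit is £0. total £1,728 + £0 = £1,728
Difference: |£0 − £1,728| = £1,728.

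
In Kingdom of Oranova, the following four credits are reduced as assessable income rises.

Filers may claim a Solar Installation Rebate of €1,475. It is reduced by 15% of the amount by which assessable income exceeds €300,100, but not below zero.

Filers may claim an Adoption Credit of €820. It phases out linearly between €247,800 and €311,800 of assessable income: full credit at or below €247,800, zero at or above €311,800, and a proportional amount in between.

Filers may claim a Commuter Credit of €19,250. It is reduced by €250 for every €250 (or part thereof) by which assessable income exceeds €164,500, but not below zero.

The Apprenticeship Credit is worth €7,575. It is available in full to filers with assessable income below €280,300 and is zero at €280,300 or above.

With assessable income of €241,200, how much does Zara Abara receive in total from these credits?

Solar Installation Rebate: €241,200 is at or below the €300,100 threshold, so the full €1,475 applies.
Adoption Credit: €241,200 is at or below the €247,800 threshold, so the full €820 applies.
Commuter Credit: income exceeds €164,500 by €76,700 → 307 increments × €250 = €76,750 ≥ base, so the credit is €0.
Apprenticeship Credit: €241,200 is below the €280,300 cutoff, so the full €7,575 applies.
Total: €1,475 + €820 + €0 + €7,575 = €9,870.

€9,870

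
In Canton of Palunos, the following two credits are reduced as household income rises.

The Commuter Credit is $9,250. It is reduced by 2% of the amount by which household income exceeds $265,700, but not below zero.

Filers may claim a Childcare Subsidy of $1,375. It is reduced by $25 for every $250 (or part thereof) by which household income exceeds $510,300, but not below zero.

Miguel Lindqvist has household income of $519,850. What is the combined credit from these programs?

$4,567

Commuter Credit: 2% of the $254,150 excess over $265,700 is $5,083; credit = $9,250 − $5,083 = $4,167.
Childcare Subsidy: income exceeds $510,300 by $9,550, which is 39 full-or-partial $250 increments; reduction = 39 × $25 = $975, leaving $400.
Total: $4,167 + $400 = $4,567.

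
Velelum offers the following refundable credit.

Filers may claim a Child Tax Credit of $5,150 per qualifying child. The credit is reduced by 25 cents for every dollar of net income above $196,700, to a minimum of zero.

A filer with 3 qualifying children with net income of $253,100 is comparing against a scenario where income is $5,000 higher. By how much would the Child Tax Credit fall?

At $253,100 — base = 3 × $5,150 = $15,450. 25% of the $56,400 excess over $196,700 is $14,100; credit = $15,450 − $14,100 = $1,350.
At $258,100 — base = 3 × $5,150 = $15,450. 25% of the $61,400 excess over $196,700 is $15,350; credit = $15,450 − $15,350 = $100.
Lost: $1,350 − $100 = $1,250.

$1,250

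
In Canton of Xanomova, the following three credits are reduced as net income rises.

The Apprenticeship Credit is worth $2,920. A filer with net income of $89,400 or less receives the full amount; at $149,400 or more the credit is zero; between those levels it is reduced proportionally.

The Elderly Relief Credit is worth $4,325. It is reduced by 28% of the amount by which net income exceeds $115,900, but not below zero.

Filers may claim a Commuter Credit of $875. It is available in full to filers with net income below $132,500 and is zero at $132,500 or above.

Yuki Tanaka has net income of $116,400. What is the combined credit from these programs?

$6,666

Apprenticeship Credit: $116,400 is $27,000 into a $60,000 phase-out range, leaving 33,000/60,000 of the credit: $2,920 × 33,000/60,000 = $1,606.
Elderly Relief Credit: 28% of the $500 excess over $115,900 is $140; credit = $4,325 − $140 = $4,185.
Commuter Credit: $116,400 is below the $132,500 cutoff, so the full $875 applies.
Total: $1,606 + $4,185 + $875 = $6,666.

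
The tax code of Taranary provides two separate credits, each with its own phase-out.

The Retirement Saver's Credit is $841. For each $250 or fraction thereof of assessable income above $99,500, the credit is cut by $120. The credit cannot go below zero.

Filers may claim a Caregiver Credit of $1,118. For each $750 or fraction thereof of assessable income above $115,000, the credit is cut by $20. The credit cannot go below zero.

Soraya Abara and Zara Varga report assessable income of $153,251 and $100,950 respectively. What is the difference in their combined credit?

Soraya ($153,251): Retirement Saver's Credit: income exceeds $99,500 by $53,751 → 216 increments × $120 = $25,920 ≥ base, so the credit is $0. Caregiver Credit: income exceeds $115,000 by $38,251, which is 52 full-or-partial $750 increments; reduction = 52 × $20 = $1,040, leaving $78. total $0 + $78 = $78
Zara ($100,950): Retirement Saver's Credit: income exceeds $99,500 by $1,450, which is 6 full-or-partial $250 increments; reduction = 6 × $120 = $720, leaving $121. Caregiver Credit: $100,950 is at or below the $115,000 threshold, so the full $1,118 applies. total $121 + $1,118 = $1,239
Difference: |$78 − $1,239| = $1,161.

$1,161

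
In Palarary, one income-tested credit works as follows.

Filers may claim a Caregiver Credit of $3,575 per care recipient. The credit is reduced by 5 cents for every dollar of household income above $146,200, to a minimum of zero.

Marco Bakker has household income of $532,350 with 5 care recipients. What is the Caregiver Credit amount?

Caregiver Credit: base = 5 × $3,575 = $17,875. 5% of the $386,150 excess over $146,200 is $19,307.50 ≥ base, so the credit is $0.

$0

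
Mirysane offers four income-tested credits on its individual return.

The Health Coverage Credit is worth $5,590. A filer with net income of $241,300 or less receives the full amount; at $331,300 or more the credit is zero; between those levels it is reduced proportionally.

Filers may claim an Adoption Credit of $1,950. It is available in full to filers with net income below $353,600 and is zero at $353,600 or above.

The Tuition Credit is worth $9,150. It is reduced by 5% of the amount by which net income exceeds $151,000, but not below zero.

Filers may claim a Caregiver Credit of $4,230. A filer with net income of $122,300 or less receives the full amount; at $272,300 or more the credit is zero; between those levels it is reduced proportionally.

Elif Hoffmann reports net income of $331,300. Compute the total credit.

$2,085

Health Coverage Credit: $331,300 is at or above $331,300, so the credit is $0.
Adoption Credit: $331,300 is below the $353,600 cutoff, so the full $1,950 applies.
Tuition Credit: 5% of the $180,300 excess over $151,000 is $9,015; credit = $9,150 − $9,015 = $135.
Caregiver Credit: $331,300 is at or above $272,300, so the credit is $0.
Total: $0 + $1,950 + $135 + $0 = $2,085.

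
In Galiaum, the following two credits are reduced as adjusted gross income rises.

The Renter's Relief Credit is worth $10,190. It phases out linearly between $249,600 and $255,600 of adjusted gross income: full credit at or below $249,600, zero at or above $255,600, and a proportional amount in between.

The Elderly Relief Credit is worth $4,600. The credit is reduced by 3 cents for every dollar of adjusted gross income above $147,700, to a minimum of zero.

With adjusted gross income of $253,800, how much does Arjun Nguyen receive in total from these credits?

$4,474

Renter's Relief Credit: $253,800 is $4,200 into a $6,000 phase-out range, leaving 1,800/6,000 of the credit: $10,190 × 1,800/6,000 = $3,057.
Elderly Relief Credit: 3% of the $106,100 excess over $147,700 is $3,183; credit = $4,600 − $3,183 = $1,417.
Total: $3,057 + $1,417 = $4,474.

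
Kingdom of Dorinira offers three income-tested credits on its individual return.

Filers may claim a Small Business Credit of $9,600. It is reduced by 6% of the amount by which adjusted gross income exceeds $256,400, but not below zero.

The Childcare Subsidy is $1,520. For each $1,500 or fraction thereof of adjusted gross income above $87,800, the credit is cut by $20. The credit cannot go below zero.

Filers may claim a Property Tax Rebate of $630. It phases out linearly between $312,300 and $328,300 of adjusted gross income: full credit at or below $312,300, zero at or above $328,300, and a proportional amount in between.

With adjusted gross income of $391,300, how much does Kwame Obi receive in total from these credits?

Small Business Credit: 6% of the $134,900 excess over $256,400 is $8,094; credit = $9,600 − $8,094 = $1,506.
Childcare Subsidy: income exceeds $87,800 by $303,500 → 203 increments × $20 = $4,060 ≥ base, so the credit is $0.
Property Tax Rebate: $391,300 is at or above $328,300, so the credit is $0.
Total: $1,506 + $0 + $0 = $1,506.

$1,506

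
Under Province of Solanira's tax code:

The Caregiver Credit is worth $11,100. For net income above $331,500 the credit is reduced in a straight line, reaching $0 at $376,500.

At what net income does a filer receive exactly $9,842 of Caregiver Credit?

$336,600

$9,842 is 9,842/11,100 of the full $11,100, so 1,258/11,100 of the $45,000 range has been used: income = $331,500 + $45,000 × 1,258/11,100 = $336,600.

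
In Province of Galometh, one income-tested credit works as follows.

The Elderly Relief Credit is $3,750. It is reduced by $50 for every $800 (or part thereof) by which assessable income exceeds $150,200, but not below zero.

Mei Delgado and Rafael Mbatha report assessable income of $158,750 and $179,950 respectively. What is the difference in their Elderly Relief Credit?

$1,350

Mei ($158,750): Elderly Relief Credit: income exceeds $150,200 by $8,550, which is 11 full-or-partial $800 increments; reduction = 11 × $50 = $550, leaving $3,200.
Rafael ($179,950): Elderly Relief Credit: income exceeds $150,200 by $29,750, which is 38 full-or-partial $800 increments; reduction = 38 × $50 = $1,900, leaving $1,850.
Difference: |$3,200 − $1,850| = $1,350.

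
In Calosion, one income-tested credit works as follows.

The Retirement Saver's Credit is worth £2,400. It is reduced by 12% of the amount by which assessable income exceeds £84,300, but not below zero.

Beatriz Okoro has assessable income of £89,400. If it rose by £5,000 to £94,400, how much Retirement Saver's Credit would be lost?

At £89,400 — 12% of the £5,100 excess over £84,300 is £612; credit = £2,400 − £612 = £1,788.
At £94,400 — 12% of the £10,100 excess over £84,300 is £1,212; credit = £2,400 − £1,212 = £1,188.
Lost: £1,788 − £1,188 = £600.

£600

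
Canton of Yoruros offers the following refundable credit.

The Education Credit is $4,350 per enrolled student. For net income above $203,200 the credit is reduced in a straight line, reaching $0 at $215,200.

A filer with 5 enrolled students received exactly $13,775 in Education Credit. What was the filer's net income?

$207,600

Full credit = 5 × $4,350 = $21,750.
$13,775 is 13,775/21,750 of the full $21,750, so 7,975/21,750 of the $12,000 range has been used: income = $203,200 + $12,000 × 7,975/21,750 = $207,600.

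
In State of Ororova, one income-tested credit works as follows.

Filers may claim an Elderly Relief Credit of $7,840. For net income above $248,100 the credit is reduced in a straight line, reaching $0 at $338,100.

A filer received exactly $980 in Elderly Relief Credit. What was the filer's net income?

$980 is 980/7,840 of the full $7,840, so 6,860/7,840 of the $90,000 range has been used: income = $248,100 + $90,000 × 6,860/7,840 = $326,850.

$326,850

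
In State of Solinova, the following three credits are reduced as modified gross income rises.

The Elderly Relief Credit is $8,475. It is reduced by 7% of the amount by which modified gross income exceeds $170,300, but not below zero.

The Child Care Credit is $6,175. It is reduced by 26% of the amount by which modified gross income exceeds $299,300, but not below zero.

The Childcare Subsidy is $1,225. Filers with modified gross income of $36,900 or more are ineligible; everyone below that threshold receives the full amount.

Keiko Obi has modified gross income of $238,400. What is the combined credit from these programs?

$9,883

Elderly Relief Credit: 7% of the $68,100 excess over $170,300 is $4,767; credit = $8,475 − $4,767 = $3,708.
Child Care Credit: $238,400 is at or below the $299,300 threshold, so the full $6,175 applies.
Childcare Subsidy: $238,400 meets or exceeds the $36,900 cutoff, so the credit is $0.
Total: $3,708 + $6,175 + $0 = $9,883.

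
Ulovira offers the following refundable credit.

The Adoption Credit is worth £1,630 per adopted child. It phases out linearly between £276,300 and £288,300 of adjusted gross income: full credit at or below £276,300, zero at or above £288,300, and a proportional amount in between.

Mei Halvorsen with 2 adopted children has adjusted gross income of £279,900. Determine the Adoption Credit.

£2,282

Adoption Credit: base = 2 × £1,630 = £3,260. £279,900 is £3,600 into a £12,000 phase-out range, leaving 8,400/12,000 of the credit: £3,260 × 8,400/12,000 = £2,282.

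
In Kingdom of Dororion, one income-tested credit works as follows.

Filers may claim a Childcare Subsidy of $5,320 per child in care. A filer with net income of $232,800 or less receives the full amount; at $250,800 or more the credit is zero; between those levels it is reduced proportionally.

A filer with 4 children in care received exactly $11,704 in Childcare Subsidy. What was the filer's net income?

$240,900

Full credit = 4 × $5,320 = $21,280.
$11,704 is 11,704/21,280 of the full $21,280, so 9,576/21,280 of the $18,000 range has been used: income = $232,800 + $18,000 × 9,576/21,280 = $240,900.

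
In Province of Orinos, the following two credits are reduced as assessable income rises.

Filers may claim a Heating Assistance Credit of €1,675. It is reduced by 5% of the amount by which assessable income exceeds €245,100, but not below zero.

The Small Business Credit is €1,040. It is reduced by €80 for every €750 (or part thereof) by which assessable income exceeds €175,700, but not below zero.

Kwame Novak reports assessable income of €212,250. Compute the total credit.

Heating Assistance Credit: €212,250 is at or below the €245,100 threshold, so the full €1,675 applies.
Small Business Credit: income exceeds €175,700 by €36,550 → 49 increments × €80 = €3,920 ≥ base, so the credit is €0.
Total: €1,675 + €0 = €1,675.

€1,675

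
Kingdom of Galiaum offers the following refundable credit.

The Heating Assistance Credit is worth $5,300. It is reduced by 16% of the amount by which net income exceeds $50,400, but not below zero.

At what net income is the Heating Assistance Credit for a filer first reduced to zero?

The credit falls by 16% of each dollar above $50,400, so it reaches zero when the excess is $5,300 / 16% = $33,125: income = $50,400 + $33,125 = $83,525.

$83,525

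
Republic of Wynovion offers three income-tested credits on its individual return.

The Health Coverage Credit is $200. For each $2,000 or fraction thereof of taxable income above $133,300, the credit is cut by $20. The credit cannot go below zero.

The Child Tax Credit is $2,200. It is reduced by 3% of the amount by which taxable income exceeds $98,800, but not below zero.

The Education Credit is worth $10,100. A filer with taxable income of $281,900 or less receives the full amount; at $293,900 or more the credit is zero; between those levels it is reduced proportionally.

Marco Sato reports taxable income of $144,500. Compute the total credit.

$11,009

Health Coverage Credit: income exceeds $133,300 by $11,200, which is 6 full-or-partial $2,000 increments; reduction = 6 × $20 = $120, leaving $80.
Child Tax Credit: 3% of the $45,700 excess over $98,800 is $1,371; credit = $2,200 − $1,371 = $829.
Education Credit: $144,500 is at or below the $281,900 threshold, so the full $10,100 applies.
Total: $80 + $829 + $10,100 = $11,009.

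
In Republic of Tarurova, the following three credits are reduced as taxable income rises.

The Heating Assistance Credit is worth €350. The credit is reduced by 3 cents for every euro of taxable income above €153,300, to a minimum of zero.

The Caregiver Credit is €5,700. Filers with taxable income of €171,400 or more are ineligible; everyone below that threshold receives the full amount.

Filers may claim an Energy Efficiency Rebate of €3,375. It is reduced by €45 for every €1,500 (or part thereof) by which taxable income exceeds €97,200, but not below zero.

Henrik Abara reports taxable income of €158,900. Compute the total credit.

Heating Assistance Credit: 3% of the €5,600 excess over €153,300 is €168; credit = €350 − €168 = €182.
Caregiver Credit: €158,900 is below the €171,400 cutoff, so the full €5,700 applies.
Energy Efficiency Rebate: income exceeds €97,200 by €61,700, which is 42 full-or-partial €1,500 increments; reduction = 42 × €45 = €1,890, leaving €1,485.
Total: €182 + €5,700 + €1,485 = €7,367.

€7,367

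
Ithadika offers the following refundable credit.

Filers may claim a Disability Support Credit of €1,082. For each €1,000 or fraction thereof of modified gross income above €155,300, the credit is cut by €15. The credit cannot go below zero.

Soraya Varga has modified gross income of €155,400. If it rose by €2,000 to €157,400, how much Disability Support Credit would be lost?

€30

At €155,400 — income exceeds €155,300 by €100, which is 1 full-or-partial €1,000 increment; reduction = 1 × €15 = €15, leaving €1,067.
At €157,400 — income exceeds €155,300 by €2,100, which is 3 full-or-partial €1,000 increments; reduction = 3 × €15 = €45, leaving €1,037.
Lost: €1,067 − €1,037 = €30.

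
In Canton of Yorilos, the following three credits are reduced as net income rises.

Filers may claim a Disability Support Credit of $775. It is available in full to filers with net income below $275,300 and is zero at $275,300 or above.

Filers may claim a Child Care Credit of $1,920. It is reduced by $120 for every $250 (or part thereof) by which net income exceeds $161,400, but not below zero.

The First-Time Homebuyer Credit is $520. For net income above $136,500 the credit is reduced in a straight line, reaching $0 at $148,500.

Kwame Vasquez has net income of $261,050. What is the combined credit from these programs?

Disability Support Credit: $261,050 is below the $275,300 cutoff, so the full $775 applies.
Child Care Credit: income exceeds $161,400 by $99,650 → 399 increments × $120 = $47,880 ≥ base, so the credit is $0.
First-Time Homebuyer Credit: $261,050 is at or above $148,500, so the credit is $0.
Total: $775 + $0 + $0 = $775.

$775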